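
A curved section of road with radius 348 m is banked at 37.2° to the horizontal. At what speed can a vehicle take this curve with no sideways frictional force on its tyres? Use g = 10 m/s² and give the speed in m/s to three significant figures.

On a frictionless banked curve, N sinθ = mv²/r and N cosθ = mg, so tanθ = v²/(rg).
v = √(r g tanθ) = √(348 × 10.0 × tan 37.2°) = √(348 × 10.0 × 0.7590) = √2641 = 51.40 m/s.

51.4 m/s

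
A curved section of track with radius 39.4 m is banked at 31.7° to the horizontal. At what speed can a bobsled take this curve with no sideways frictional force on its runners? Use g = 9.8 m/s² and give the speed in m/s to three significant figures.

15.4 m/s

On a frictionless banked curve, N sinθ = mv²/r and N cosθ = mg, so tanθ = v²/(rg).
v = √(r g tanθ) = √(39.4 × 9.8 × tan 31.7°) = √(39.4 × 9.8 × 0.6176) = √238.5 = 15.44 m/s.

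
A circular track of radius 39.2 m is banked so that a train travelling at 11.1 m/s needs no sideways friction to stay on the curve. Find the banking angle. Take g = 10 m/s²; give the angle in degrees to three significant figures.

17.4°

With no friction, the horizontal component of the normal force provides the centripetal force: N sinθ = mv²/r, while N cosθ = mg vertically.
Dividing: tanθ = v²/(r g) = (11.1)²/(39.2 × 10.0) = 123.2/392.0 = 0.3143.
θ = arctan(0.3143) = 17.45°.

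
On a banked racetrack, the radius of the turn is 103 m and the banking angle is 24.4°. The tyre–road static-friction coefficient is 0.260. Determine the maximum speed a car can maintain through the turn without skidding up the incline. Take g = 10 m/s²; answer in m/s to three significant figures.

At the maximum speed, friction acts down the slope at its limiting value f = μN. Radially (horizontal, toward centre): N sinθ + μN cosθ = mv²/r. Vertically: N cosθ − μN sinθ = mg.
Dividing: v² = r g (sinθ + μcosθ)/(cosθ − μsinθ).
sinθ + μcosθ = 0.4131 + 0.260×0.9107 = 0.6499; cosθ − μsinθ = 0.9107 − 0.260×0.4131 = 0.8033.
v² = 103 × 10.0 × 0.6499/0.8033 = 833.3 m²/s², so v = 28.87 m/s.

28.9 m/s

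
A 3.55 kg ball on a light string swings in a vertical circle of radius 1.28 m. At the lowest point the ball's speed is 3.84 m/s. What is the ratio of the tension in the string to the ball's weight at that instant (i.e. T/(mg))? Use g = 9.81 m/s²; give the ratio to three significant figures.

At the bottom, T − mg = mv²/r, so T = m(v²/r + g) and T/(mg) = v²/(rg) + 1 = (3.84)²/(1.28 × 9.81) + 1 = 1.174 + 1 = 2.174.

2.17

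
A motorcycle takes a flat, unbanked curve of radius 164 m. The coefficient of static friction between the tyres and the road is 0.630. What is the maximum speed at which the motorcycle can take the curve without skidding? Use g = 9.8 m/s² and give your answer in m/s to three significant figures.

31.8 m/s

The only inward force on a level bend is static friction, so at the limit f_s = μ_s N = μ_s m g = m v²/r.
Mass cancels: v_max = √(μ_s g r) = √(0.630 × 9.8 × 164) = √1013 = 31.82 m/s.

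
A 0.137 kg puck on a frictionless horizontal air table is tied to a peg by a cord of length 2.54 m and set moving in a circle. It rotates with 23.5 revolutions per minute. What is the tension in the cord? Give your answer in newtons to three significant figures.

2.11 N

ω = 23.5 rev/min × 2π/60 = 2.461 rad/s, so v = ωr = 2.461 × 2.54 = 6.251 m/s.
The tension is the only horizontal force, so it supplies the full centripetal force: T = m v²/r = 0.137 × (6.251)²/2.54 = 0.137 × 39.07/2.54 = 2.107 N.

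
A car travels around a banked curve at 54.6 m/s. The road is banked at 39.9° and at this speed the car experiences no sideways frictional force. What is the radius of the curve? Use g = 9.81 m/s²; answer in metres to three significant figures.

363 m

Frictionless banking: tanθ = v²/(rg), so r = v²/(g tanθ).
r = (54.6)²/(9.81 × tan 39.9°) = 2981/(9.81 × 0.8361) = 2981/8.202 = 363.4 m.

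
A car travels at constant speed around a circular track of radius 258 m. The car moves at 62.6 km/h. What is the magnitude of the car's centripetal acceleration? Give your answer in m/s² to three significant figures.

v = 62.6 km/h = 62.6/3.6 = 17.39 m/s.
a_c = v²/r = (17.39)²/258 = 302.4/258 = 1.172 m/s².

1.17 m/s²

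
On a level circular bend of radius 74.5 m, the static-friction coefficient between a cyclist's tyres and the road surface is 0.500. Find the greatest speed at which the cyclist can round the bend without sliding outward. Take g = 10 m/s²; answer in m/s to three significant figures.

On a flat curve, static friction is the only horizontal force, so it must supply the full centripetal force: μ_s m g = m v²/r.
Mass cancels: v_max = √(μ_s g r) = √(0.500 × 10.0 × 74.5) = √372.5 = 19.30 m/s.

19.3 m/s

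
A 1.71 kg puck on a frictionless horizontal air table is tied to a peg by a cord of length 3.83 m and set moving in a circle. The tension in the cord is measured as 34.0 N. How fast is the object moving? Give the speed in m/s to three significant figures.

T = m v²/r ⇒ v = √(T r / m) = √(34.0 × 3.83 / 1.71) = √76.15 = 8.727 m/s.

8.73 m/s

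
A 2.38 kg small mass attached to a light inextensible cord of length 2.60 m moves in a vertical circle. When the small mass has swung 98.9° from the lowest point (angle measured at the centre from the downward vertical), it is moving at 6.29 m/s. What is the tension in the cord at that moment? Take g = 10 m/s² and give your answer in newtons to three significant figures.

32.5 N

Take the radial direction toward the centre of the circle as positive. The component of the weight along the string toward the centre is −mg cos φ (φ measured from the bottom), so Newton's second law along the string gives T − mg cos φ = m v²/r.
cos 98.9° = -0.1547, so T = m(v²/r + g cos φ) = 2.38 × ((6.29)²/2.60 + 10.0 × -0.1547) = 2.38 × (15.22 + (-1.547)) = 2.38 × 13.67 = 32.53 N.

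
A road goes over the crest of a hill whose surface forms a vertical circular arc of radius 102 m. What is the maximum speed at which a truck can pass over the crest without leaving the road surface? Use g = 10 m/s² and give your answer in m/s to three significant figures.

31.9 m/s

At the crest the centre of the circle is below the truck, so the net downward (centripetal) force is mg − N = mv²/r.
The truck leaves the road when N → 0, giving v_max = √(g r) = √(10.0 × 102) = 31.94 m/s.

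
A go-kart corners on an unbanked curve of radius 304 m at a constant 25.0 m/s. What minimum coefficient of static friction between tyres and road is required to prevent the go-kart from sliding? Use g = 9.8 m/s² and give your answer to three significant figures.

Friction provides the centripetal force: μ_s m g = m v²/r, so μ_s = v²/(g r) = (25.00)²/(9.8 × 304) = 625.0/2979 = 0.2098.

0.210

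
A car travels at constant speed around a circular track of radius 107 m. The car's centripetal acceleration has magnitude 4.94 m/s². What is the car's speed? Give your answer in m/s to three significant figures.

a_c = v²/r ⇒ v = √(a_c · r) = √(4.94 × 107) = √528.6 = 22.99 m/s.

23.0 m/s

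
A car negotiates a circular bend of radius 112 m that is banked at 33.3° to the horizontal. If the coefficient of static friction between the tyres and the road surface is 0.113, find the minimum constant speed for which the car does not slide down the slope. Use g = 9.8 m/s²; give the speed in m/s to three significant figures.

At the minimum speed, friction acts up the slope at its limiting value f = μN. Radially (horizontal, toward centre): N sinθ − μN cosθ = mv²/r. Vertically: N cosθ + μN sinθ = mg.
Dividing: v² = r g (sinθ − μcosθ)/(cosθ + μsinθ).
sinθ − μcosθ = 0.5490 − 0.113×0.8358 = 0.4546; cosθ + μsinθ = 0.8358 + 0.113×0.5490 = 0.8978.
v² = 112 × 9.8 × 0.4546/0.8978 = 555.7 m²/s², so v = 23.57 m/s.

23.6 m/s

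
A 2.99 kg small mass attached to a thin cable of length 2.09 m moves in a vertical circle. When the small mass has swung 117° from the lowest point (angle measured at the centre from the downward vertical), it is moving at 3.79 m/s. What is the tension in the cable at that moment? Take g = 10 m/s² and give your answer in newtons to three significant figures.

Take the radial direction toward the centre of the circle as positive. The component of the weight along the string toward the centre is −mg cos φ (φ measured from the bottom), so Newton's second law along the string gives T − mg cos φ = m v²/r.
cos 117° = -0.4540, so T = m(v²/r + g cos φ) = 2.99 × ((3.79)²/2.09 + 10.0 × -0.4540) = 2.99 × (6.873 + (-4.540)) = 2.99 × 2.333 = 6.975 N.

6.98 N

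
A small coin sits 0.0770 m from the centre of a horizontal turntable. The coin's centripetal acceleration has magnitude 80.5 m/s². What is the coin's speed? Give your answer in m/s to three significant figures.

2.49 m/s

a_c = v²/r ⇒ v = √(a_c · r) = √(80.5 × 0.0770) = √6.198 = 2.490 m/s.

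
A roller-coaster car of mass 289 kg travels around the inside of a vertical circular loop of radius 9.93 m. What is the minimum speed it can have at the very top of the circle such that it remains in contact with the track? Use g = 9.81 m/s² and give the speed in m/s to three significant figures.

At the highest point the centre is directly below, so both the weight and N act inward: N + mg = mv²/r.
At minimum speed N → 0, so mg = mv_min²/r ⇒ v_min = √(g r) = √(9.81 × 9.93) = 9.870 m/s.

9.87 m/s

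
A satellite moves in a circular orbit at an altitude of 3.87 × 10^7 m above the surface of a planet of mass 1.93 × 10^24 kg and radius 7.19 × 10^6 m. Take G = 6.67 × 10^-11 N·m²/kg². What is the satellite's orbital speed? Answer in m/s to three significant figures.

1670 m/s

Orbital radius r = R + h = 7.19 × 10^6 + 3.87 × 10^7 = 4.589 × 10^7 m.
Gravity supplies the centripetal force: G M m / r² = m v² / r, so v = √(GM/r).
v = √(6.67 × 10^-11 × 1.93 × 10^24 / 4.589 × 10^7) = √(2.805 × 10^6) = 1675 m/s.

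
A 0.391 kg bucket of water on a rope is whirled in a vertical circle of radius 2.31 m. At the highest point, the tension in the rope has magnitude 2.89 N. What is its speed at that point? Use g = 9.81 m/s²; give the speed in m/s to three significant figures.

6.30 m/s

At the top, T + mg = mv²/r, so v = √(r(T/m + g)) = √(2.31 × (2.89/0.391 + 9.81)) = √(2.31 × 17.20) = √39.74 = 6.304 m/s.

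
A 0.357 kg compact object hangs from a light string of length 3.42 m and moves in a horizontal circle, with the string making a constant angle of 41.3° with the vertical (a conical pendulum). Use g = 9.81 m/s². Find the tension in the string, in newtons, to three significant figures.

Vertically the bob has no acceleration, so T cosθ = mg.
T = mg/cosθ = 0.357 × 9.81 / cos 41.3° = 3.502/0.7513 = 4.662 N.

4.66 N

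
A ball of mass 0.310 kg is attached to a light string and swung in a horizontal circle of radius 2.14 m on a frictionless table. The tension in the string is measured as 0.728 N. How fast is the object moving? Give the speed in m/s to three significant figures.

2.24 m/s

T = m v²/r ⇒ v = √(T r / m) = √(0.728 × 2.14 / 0.310) = √5.026 = 2.242 m/s.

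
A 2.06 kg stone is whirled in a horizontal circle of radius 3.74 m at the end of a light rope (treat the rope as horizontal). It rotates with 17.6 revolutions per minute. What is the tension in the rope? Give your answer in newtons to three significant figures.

ω = 17.6 rev/min × 2π/60 = 1.843 rad/s, so v = ωr = 1.843 × 3.74 = 6.893 m/s.
The tension is the only horizontal force, so it supplies the full centripetal force: T = m v²/r = 2.06 × (6.893)²/3.74 = 2.06 × 47.51/3.74 = 26.17 N.

26.2 N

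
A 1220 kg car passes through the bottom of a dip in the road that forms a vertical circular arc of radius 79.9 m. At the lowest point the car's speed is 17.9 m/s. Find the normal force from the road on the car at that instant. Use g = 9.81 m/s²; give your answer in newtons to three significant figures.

At the lowest point, N points up (toward the centre) and the weight mg points down (away from the centre), so the net inward force is N − mg = mv²/r.
N = m(v²/r + g) = 1220 × ((17.9)²/79.9 + 9.81) = 1220 × (4.010 + 9.81) = 1220 × 13.82 = 16860 N.

16900 N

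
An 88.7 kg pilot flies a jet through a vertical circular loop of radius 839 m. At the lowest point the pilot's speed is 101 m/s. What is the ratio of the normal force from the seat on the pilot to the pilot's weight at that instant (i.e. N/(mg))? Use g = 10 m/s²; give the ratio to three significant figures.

At the bottom, N − mg = mv²/r, so N = m(v²/r + g) and N/(mg) = v²/(rg) + 1 = (101)²/(839 × 10.0) + 1 = 1.216 + 1 = 2.216.

2.22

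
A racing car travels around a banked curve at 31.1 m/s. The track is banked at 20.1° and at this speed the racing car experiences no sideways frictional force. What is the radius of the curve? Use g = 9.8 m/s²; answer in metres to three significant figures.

270 m

Frictionless banking: tanθ = v²/(rg), so r = v²/(g tanθ).
r = (31.1)²/(9.8 × tan 20.1°) = 967.2/(9.8 × 0.3659) = 967.2/3.586 = 269.7 m.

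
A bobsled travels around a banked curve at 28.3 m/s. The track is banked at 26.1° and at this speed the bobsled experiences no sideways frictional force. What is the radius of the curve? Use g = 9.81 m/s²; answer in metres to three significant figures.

167 m

Frictionless banking: tanθ = v²/(rg), so r = v²/(g tanθ).
r = (28.3)²/(9.81 × tan 26.1°) = 800.9/(9.81 × 0.4899) = 800.9/4.806 = 166.6 m.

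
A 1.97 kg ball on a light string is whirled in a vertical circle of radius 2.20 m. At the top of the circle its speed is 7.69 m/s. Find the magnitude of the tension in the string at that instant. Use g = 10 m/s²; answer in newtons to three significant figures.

At the top, both T and the weight mg point inward (toward the centre), so T + mg = mv²/r.
T = m(v²/r − g) = 1.97 × ((7.69)²/2.20 − 10.0) = 1.97 × (26.88 − 10.0) = 1.97 × 16.88 = 33.25 N.

33.3 N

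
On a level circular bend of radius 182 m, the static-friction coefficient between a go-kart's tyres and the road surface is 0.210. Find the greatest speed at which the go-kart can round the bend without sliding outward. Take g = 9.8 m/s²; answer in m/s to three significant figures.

19.4 m/s

The only inward force on a level bend is static friction, so at the limit f_s = μ_s N = μ_s m g = m v²/r.
Mass cancels: v_max = √(μ_s g r) = √(0.210 × 9.8 × 182) = √374.6 = 19.35 m/s.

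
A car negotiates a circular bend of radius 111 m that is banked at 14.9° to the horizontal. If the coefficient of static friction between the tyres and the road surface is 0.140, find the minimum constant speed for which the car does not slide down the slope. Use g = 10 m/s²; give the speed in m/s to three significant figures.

At the minimum speed, friction acts up the slope at its limiting value f = μN. Radially (horizontal, toward centre): N sinθ − μN cosθ = mv²/r. Vertically: N cosθ + μN sinθ = mg.
Dividing: v² = r g (sinθ − μcosθ)/(cosθ + μsinθ).
sinθ − μcosθ = 0.2571 − 0.140×0.9664 = 0.1218; cosθ + μsinθ = 0.9664 + 0.140×0.2571 = 1.002.
v² = 111 × 10.0 × 0.1218/1.002 = 134.9 m²/s², so v = 11.62 m/s.

11.6 m/s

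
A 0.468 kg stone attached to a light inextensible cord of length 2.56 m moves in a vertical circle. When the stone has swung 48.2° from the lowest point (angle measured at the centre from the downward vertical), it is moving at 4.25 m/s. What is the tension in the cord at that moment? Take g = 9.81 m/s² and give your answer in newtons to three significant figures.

Take the radial direction toward the centre of the circle as positive. The component of the weight along the string toward the centre is −mg cos φ (φ measured from the bottom), so Newton's second law along the string gives T − mg cos φ = m v²/r.
cos 48.2° = 0.6665, so T = m(v²/r + g cos φ) = 0.468 × ((4.25)²/2.56 + 9.81 × 0.6665) = 0.468 × (7.056 + (6.539)) = 0.468 × 13.59 = 6.362 N.

6.36 N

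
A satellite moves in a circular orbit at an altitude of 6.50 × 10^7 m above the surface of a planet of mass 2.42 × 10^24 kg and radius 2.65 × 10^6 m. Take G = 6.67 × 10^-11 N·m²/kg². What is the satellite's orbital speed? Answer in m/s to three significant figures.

1540 m/s

Orbital radius r = R + h = 2.65 × 10^6 + 6.50 × 10^7 = 6.765 × 10^7 m.
Gravity supplies the centripetal force: G M m / r² = m v² / r, so v = √(GM/r).
v = √(6.67 × 10^-11 × 2.42 × 10^24 / 6.765 × 10^7) = √(2.386 × 10^6) = 1545 m/s.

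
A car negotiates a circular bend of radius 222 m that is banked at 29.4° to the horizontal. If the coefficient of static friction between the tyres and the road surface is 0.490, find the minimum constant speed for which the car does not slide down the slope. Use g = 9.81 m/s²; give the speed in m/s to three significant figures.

At the minimum speed, friction acts up the slope at its limiting value f = μN. Radially (horizontal, toward centre): N sinθ − μN cosθ = mv²/r. Vertically: N cosθ + μN sinθ = mg.
Dividing: v² = r g (sinθ − μcosθ)/(cosθ + μsinθ).
sinθ − μcosθ = 0.4909 − 0.490×0.8712 = 0.06401; cosθ + μsinθ = 0.8712 + 0.490×0.4909 = 1.112.
v² = 222 × 9.81 × 0.06401/1.112 = 125.4 m²/s², so v = 11.20 m/s.

11.2 m/s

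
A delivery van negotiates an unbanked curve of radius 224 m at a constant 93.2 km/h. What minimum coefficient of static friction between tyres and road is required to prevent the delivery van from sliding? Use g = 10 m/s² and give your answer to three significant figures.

v = 93.2/3.6 = 25.89 m/s.
Friction provides the centripetal force: μ_s m g = m v²/r, so μ_s = v²/(g r) = (25.89)²/(10.0 × 224) = 670.2/2240 = 0.2992.

0.299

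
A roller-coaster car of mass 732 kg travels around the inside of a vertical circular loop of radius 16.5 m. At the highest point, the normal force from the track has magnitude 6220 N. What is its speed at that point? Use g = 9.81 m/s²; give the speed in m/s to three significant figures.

At the top, N + mg = mv²/r, so v = √(r(N/m + g)) = √(16.5 × (6220/732 + 9.81)) = √(16.5 × 18.31) = √302.1 = 17.38 m/s.

17.4 m/s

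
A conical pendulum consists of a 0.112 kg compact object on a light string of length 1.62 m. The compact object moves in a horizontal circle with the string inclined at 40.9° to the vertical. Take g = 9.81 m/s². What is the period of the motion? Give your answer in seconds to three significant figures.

2.22 s

r = L sinθ = 1.061 m. From T sinθ = mω²r and T cosθ = mg: tanθ = ω²r/g, so ω² = g tanθ / r = g/(L cosθ).
ω = √(g/(L cosθ)) = √(9.81/(1.62 × 0.7559)) = √8.012 = 2.830 rad/s.
Period = 2π/ω = 2.220 s.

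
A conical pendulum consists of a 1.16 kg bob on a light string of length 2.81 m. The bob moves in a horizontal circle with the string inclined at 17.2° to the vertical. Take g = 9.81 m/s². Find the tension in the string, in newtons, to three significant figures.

Vertically the bob has no acceleration, so T cosθ = mg.
T = mg/cosθ = 1.16 × 9.81 / cos 17.2° = 11.38/0.9553 = 11.91 N.

11.9 N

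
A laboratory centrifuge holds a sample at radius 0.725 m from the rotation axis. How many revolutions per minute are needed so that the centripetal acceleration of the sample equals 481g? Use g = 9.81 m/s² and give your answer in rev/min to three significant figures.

770 rev/min

Require ω²r = 481g, so ω = √(481 × 9.81/0.725) = 80.67 rad/s.
In rev/min: ω × 60/(2π) = 80.67 × 60/(2π) = 770.4 rev/min.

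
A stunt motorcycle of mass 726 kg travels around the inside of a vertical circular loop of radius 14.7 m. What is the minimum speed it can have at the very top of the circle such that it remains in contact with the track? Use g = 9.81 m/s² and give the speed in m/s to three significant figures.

12.0 m/s

At the top, both weight mg and N point toward the centre: N + mg = mv²/r.
At minimum speed N → 0, so mg = mv_min²/r ⇒ v_min = √(g r) = √(9.81 × 14.7) = 12.01 m/s.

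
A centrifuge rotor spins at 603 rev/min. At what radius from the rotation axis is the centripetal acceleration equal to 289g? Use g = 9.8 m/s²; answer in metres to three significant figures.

0.710 m

ω = 603 rev/min × 2π/60 = 63.15 rad/s.
a_c = ω²r = 289g ⇒ r = 289 × 9.8 / (63.15)² = 2832/3987 = 0.7103 m.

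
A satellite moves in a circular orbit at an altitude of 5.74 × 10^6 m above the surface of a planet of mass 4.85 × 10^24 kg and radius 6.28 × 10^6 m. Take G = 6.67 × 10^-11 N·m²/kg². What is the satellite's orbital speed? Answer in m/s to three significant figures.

Orbital radius r = R + h = 6.28 × 10^6 + 5.74 × 10^6 = 1.202 × 10^7 m.
Gravity supplies the centripetal force: G M m / r² = m v² / r, so v = √(GM/r).
v = √(6.67 × 10^-11 × 4.85 × 10^24 / 1.202 × 10^7) = √(2.691 × 10^7) = 5188 m/s.

5190 m/s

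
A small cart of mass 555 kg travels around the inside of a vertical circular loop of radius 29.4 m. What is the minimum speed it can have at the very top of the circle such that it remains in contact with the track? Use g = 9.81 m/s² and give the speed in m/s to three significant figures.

At the top, both weight mg and N point toward the centre: N + mg = mv²/r.
At minimum speed N → 0, so mg = mv_min²/r ⇒ v_min = √(g r) = √(9.81 × 29.4) = 16.98 m/s.

17.0 m/s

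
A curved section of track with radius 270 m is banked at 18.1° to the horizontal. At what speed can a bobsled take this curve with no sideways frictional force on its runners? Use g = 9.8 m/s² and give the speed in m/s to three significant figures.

29.4 m/s

On a frictionless banked curve, N sinθ = mv²/r and N cosθ = mg, so tanθ = v²/(rg).
v = √(r g tanθ) = √(270 × 9.8 × tan 18.1°) = √(270 × 9.8 × 0.3269) = √864.8 = 29.41 m/s.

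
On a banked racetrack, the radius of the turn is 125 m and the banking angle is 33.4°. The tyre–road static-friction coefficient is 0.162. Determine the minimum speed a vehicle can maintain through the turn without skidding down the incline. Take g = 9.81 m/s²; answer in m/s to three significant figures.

23.5 m/s

At the minimum speed, friction acts up the slope at its limiting value f = μN. Radially (horizontal, toward centre): N sinθ − μN cosθ = mv²/r. Vertically: N cosθ + μN sinθ = mg.
Dividing: v² = r g (sinθ − μcosθ)/(cosθ + μsinθ).
sinθ − μcosθ = 0.5505 − 0.162×0.8348 = 0.4152; cosθ + μsinθ = 0.8348 + 0.162×0.5505 = 0.9240.
v² = 125 × 9.81 × 0.4152/0.9240 = 551.0 m²/s², so v = 23.47 m/s.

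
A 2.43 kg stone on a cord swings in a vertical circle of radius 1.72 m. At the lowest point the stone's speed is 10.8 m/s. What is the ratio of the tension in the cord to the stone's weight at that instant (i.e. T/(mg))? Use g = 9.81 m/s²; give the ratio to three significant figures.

At the bottom, T − mg = mv²/r, so T = m(v²/r + g) and T/(mg) = v²/(rg) + 1 = (10.8)²/(1.72 × 9.81) + 1 = 6.913 + 1 = 7.913.

7.91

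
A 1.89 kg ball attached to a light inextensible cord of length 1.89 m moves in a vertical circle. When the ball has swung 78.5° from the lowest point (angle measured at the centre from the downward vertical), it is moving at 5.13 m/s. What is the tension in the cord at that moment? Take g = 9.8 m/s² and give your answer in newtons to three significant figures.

Take the radial direction toward the centre of the circle as positive. The component of the weight along the string toward the centre is −mg cos φ (φ measured from the bottom), so Newton's second law along the string gives T − mg cos φ = m v²/r.
cos 78.5° = 0.1994, so T = m(v²/r + g cos φ) = 1.89 × ((5.13)²/1.89 + 9.8 × 0.1994) = 1.89 × (13.92 + (1.954)) = 1.89 × 15.88 = 30.01 N.

30.0 N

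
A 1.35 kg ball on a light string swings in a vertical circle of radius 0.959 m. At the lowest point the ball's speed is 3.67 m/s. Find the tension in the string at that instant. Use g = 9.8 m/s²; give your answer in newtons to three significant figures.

At the lowest point, T points up (toward the centre) and the weight mg points down (away from the centre), so the net inward force is T − mg = mv²/r.
T = m(v²/r + g) = 1.35 × ((3.67)²/0.959 + 9.8) = 1.35 × (14.04 + 9.8) = 1.35 × 23.84 = 32.19 N.

32.2 N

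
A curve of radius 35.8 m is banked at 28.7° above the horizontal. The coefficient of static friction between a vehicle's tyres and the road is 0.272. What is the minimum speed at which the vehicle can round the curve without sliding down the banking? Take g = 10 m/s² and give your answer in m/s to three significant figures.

At the minimum speed, friction acts up the slope at its limiting value f = μN. Radially (horizontal, toward centre): N sinθ − μN cosθ = mv²/r. Vertically: N cosθ + μN sinθ = mg.
Dividing: v² = r g (sinθ − μcosθ)/(cosθ + μsinθ).
sinθ − μcosθ = 0.4802 − 0.272×0.8771 = 0.2416; cosθ + μsinθ = 0.8771 + 0.272×0.4802 = 1.008.
v² = 35.8 × 10.0 × 0.2416/1.008 = 85.84 m²/s², so v = 9.265 m/s.

9.27 m/s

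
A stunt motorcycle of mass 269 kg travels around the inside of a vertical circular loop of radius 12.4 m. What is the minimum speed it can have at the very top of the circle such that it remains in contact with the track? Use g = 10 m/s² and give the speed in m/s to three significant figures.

11.1 m/s

At the top, both weight mg and N point toward the centre: N + mg = mv²/r.
At minimum speed N → 0, so mg = mv_min²/r ⇒ v_min = √(g r) = √(10.0 × 12.4) = 11.14 m/s.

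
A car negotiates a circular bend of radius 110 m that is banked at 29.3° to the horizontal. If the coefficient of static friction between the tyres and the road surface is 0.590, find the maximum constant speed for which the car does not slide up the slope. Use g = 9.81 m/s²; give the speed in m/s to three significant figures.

At the maximum speed, friction acts down the slope at its limiting value f = μN. Radially (horizontal, toward centre): N sinθ + μN cosθ = mv²/r. Vertically: N cosθ − μN sinθ = mg.
Dividing: v² = r g (sinθ + μcosθ)/(cosθ − μsinθ).
sinθ + μcosθ = 0.4894 + 0.590×0.8721 = 1.004; cosθ − μsinθ = 0.8721 − 0.590×0.4894 = 0.5833.
v² = 110 × 9.81 × 1.004/0.5833 = 1857 m²/s², so v = 43.09 m/s.

43.1 m/s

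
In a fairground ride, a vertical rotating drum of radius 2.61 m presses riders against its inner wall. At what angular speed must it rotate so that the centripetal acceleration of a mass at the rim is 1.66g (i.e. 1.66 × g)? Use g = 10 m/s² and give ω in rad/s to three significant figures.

2.52 rad/s

Centripetal acceleration a_c = ω²r. Setting ω²r = 1.66g:
ω = √(1.66g / r) = √(1.66 × 10.0 / 2.61) = √6.360 = 2.522 rad/s.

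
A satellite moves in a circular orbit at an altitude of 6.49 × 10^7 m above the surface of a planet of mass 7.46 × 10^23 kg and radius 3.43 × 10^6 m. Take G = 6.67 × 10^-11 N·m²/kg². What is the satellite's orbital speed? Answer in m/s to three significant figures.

853 m/s

Orbital radius r = R + h = 3.43 × 10^6 + 6.49 × 10^7 = 6.833 × 10^7 m.
Gravity supplies the centripetal force: G M m / r² = m v² / r, so v = √(GM/r).
v = √(6.67 × 10^-11 × 7.46 × 10^23 / 6.833 × 10^7) = √(728200) = 853.3 m/s.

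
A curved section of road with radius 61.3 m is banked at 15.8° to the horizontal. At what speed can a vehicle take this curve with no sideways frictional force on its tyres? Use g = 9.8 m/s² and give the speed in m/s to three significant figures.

On a frictionless banked curve, N sinθ = mv²/r and N cosθ = mg, so tanθ = v²/(rg).
v = √(r g tanθ) = √(61.3 × 9.8 × tan 15.8°) = √(61.3 × 9.8 × 0.2830) = √170.0 = 13.04 m/s.

13.0 m/s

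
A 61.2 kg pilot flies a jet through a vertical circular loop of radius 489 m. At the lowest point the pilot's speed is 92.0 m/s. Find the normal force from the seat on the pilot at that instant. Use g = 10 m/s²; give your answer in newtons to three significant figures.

At the lowest point, N points up (toward the centre) and the weight mg points down (away from the centre), so the net inward force is N − mg = mv²/r.
N = m(v²/r + g) = 61.2 × ((92.0)²/489 + 10.0) = 61.2 × (17.31 + 10.0) = 61.2 × 27.31 = 1671 N.

1670 N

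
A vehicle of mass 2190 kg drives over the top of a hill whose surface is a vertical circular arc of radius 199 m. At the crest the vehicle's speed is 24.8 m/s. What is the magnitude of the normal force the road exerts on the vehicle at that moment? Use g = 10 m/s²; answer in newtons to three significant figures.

At the crest the centripetal acceleration points downward (toward the centre of the arc), so mg − N = mv²/r.
N = m(g − v²/r) = 2190 × (10.0 − (24.8)²/199) = 2190 × (10.0 − 3.091) = 2190 × 6.909 = 15130 N.

15100 N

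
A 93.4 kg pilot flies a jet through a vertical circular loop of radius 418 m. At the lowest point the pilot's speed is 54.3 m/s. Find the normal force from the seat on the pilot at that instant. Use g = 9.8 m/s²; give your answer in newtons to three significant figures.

At the lowest point, N points up (toward the centre) and the weight mg points down (away from the centre), so the net inward force is N − mg = mv²/r.
N = m(v²/r + g) = 93.4 × ((54.3)²/418 + 9.8) = 93.4 × (7.054 + 9.8) = 93.4 × 16.85 = 1574 N.

1570 N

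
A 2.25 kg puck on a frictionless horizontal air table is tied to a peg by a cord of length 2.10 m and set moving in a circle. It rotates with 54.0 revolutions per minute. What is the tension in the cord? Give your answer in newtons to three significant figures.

151 N

ω = 54.0 rev/min × 2π/60 = 5.655 rad/s, so v = ωr = 5.655 × 2.10 = 11.88 m/s.
The tension is the only horizontal force, so it supplies the full centripetal force: T = m v²/r = 2.25 × (11.88)²/2.10 = 2.25 × 141.0/2.10 = 151.1 N.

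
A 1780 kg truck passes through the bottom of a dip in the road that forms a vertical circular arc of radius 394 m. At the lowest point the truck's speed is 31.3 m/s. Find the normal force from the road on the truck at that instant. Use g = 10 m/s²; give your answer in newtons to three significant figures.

At the lowest point, N points up (toward the centre) and the weight mg points down (away from the centre), so the net inward force is N − mg = mv²/r.
N = m(v²/r + g) = 1780 × ((31.3)²/394 + 10.0) = 1780 × (2.487 + 10.0) = 1780 × 12.49 = 22230 N.

22200 N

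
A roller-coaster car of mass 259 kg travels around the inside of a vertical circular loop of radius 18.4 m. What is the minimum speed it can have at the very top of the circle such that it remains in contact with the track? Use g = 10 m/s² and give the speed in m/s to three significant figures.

At the top, both weight mg and N point toward the centre: N + mg = mv²/r.
At minimum speed N → 0, so mg = mv_min²/r ⇒ v_min = √(g r) = √(10.0 × 18.4) = 13.56 m/s.

13.6 m/s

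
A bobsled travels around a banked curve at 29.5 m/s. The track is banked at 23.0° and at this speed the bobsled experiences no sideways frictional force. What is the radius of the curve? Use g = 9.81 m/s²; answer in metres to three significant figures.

Frictionless banking: tanθ = v²/(rg), so r = v²/(g tanθ).
r = (29.5)²/(9.81 × tan 23.0°) = 870.2/(9.81 × 0.4245) = 870.2/4.164 = 209.0 m.

209 m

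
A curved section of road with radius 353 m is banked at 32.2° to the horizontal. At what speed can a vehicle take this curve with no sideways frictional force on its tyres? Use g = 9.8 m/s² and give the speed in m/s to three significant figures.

On a frictionless banked curve, N sinθ = mv²/r and N cosθ = mg, so tanθ = v²/(rg).
v = √(r g tanθ) = √(353 × 9.8 × tan 32.2°) = √(353 × 9.8 × 0.6297) = √2179 = 46.67 m/s.

46.7 m/s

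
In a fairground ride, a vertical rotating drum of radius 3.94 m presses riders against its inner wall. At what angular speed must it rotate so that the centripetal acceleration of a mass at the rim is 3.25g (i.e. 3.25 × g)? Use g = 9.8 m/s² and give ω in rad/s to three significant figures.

2.84 rad/s

Centripetal acceleration a_c = ω²r. Setting ω²r = 3.25g:
ω = √(3.25g / r) = √(3.25 × 9.8 / 3.94) = √8.084 = 2.843 rad/s.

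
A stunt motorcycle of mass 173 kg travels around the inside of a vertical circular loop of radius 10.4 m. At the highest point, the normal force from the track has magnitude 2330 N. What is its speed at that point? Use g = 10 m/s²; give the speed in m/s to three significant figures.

At the top, N + mg = mv²/r, so v = √(r(N/m + g)) = √(10.4 × (2330/173 + 10.0)) = √(10.4 × 23.47) = √244.1 = 15.62 m/s.

15.6 m/s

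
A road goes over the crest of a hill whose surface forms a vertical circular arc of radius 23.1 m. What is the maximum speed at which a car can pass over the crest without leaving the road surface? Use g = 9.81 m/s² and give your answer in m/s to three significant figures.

15.1 m/s

At the crest the centre of the circle is below the car, so the net downward (centripetal) force is mg − N = mv²/r.
The car leaves the road when N → 0, giving v_max = √(g r) = √(9.81 × 23.1) = 15.05 m/s.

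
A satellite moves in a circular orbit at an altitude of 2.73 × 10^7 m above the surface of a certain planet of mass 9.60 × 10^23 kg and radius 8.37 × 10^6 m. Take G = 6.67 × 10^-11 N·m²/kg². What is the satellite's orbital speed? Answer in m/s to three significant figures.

Orbital radius r = R + h = 8.37 × 10^6 + 2.73 × 10^7 = 3.567 × 10^7 m.
Gravity supplies the centripetal force: G M m / r² = m v² / r, so v = √(GM/r).
v = √(6.67 × 10^-11 × 9.60 × 10^23 / 3.567 × 10^7) = √(1.795 × 10^6) = 1340 m/s.

1340 m/s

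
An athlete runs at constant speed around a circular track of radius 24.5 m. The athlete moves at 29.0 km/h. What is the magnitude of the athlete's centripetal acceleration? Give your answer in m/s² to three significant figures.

v = 29.0 km/h = 29.0/3.6 = 8.056 m/s.
a_c = v²/r = (8.056)²/24.5 = 64.89/24.5 = 2.649 m/s².

2.65 m/s²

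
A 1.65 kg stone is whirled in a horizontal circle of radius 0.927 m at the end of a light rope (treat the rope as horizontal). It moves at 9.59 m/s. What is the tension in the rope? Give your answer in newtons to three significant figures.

164 N

The tension is the only horizontal force, so it supplies the full centripetal force: T = m v²/r = 1.65 × (9.590)²/0.927 = 1.65 × 91.97/0.927 = 163.7 N.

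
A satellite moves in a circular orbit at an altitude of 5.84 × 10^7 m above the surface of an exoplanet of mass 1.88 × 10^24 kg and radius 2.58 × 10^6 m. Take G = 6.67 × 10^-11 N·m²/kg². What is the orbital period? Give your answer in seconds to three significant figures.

267000 s

r = R + h = 2.58 × 10^6 + 5.84 × 10^7 = 6.098 × 10^7 m. Gravity provides the centripetal force: G M m / r² = m v² / r ⇒ v = √(GM/r) = 1434 m/s.
T = 2πr/v = 2π × 6.098 × 10^7 / 1434 = 267200 s.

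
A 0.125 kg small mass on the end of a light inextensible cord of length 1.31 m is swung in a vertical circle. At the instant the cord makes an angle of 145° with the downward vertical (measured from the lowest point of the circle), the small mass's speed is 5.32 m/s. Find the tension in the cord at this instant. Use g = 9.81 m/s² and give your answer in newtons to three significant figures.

1.70 N

Take the radial direction toward the centre of the circle as positive. The component of the weight along the string toward the centre is −mg cos φ (φ measured from the bottom), so Newton's second law along the string gives T − mg cos φ = m v²/r.
cos 145° = -0.8192, so T = m(v²/r + g cos φ) = 0.125 × ((5.32)²/1.31 + 9.81 × -0.8192) = 0.125 × (21.60 + (-8.036)) = 0.125 × 13.57 = 1.696 N.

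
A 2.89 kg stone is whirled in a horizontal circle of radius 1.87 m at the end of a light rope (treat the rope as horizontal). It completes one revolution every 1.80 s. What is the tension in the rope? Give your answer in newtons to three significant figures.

v = 2πr/T = 2π × 1.87/1.80 = 6.528 m/s.
The tension is the only horizontal force, so it supplies the full centripetal force: T = m v²/r = 2.89 × (6.528)²/1.87 = 2.89 × 42.61/1.87 = 65.85 N.

65.8 N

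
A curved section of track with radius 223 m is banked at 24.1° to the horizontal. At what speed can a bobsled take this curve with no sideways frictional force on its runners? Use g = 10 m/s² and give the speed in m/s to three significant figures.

31.6 m/s

On a frictionless banked curve, N sinθ = mv²/r and N cosθ = mg, so tanθ = v²/(rg).
v = √(r g tanθ) = √(223 × 10.0 × tan 24.1°) = √(223 × 10.0 × 0.4473) = √997.5 = 31.58 m/s.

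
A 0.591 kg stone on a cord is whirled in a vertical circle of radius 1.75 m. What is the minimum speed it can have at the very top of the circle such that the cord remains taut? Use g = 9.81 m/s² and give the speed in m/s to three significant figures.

At the highest point the centre is directly below, so both the weight and T act inward: T + mg = mv²/r.
At minimum speed T → 0, so mg = mv_min²/r ⇒ v_min = √(g r) = √(9.81 × 1.75) = 4.143 m/s.

4.14 m/s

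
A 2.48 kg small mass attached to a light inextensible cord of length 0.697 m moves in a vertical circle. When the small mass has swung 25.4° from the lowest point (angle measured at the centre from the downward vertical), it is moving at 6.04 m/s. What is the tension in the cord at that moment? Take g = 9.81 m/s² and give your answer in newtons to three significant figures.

152 N

Take the radial direction toward the centre of the circle as positive. The component of the weight along the string toward the centre is −mg cos φ (φ measured from the bottom), so Newton's second law along the string gives T − mg cos φ = m v²/r.
cos 25.4° = 0.9033, so T = m(v²/r + g cos φ) = 2.48 × ((6.04)²/0.697 + 9.81 × 0.9033) = 2.48 × (52.34 + (8.862)) = 2.48 × 61.20 = 151.8 N.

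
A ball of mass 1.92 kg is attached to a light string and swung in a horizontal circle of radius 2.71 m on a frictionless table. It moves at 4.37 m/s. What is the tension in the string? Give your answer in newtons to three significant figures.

13.5 N

The tension is the only horizontal force, so it supplies the full centripetal force: T = m v²/r = 1.92 × (4.370)²/2.71 = 1.92 × 19.10/2.71 = 13.53 N.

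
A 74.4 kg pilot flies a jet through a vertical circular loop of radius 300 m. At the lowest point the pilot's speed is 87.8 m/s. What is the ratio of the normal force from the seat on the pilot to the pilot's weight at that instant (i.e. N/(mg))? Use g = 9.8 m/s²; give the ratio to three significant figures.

At the bottom, N − mg = mv²/r, so N = m(v²/r + g) and N/(mg) = v²/(rg) + 1 = (87.8)²/(300 × 9.8) + 1 = 2.622 + 1 = 3.622.

3.62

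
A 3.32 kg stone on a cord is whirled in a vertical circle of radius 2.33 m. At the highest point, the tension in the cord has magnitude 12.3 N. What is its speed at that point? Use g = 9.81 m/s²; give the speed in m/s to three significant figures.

5.61 m/s

At the top, T + mg = mv²/r, so v = √(r(T/m + g)) = √(2.33 × (12.3/3.32 + 9.81)) = √(2.33 × 13.51) = √31.49 = 5.612 m/s.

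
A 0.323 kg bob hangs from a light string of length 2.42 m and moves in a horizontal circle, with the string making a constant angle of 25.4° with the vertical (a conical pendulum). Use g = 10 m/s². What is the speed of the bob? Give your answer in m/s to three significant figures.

2.22 m/s

The radius of the circle is r = L sinθ = 2.42 × sin 25.4° = 1.038 m.
Horizontally T sinθ = mv²/r and vertically T cosθ = mg, so tanθ = v²/(rg).
v = √(r g tanθ) = √(1.038 × 10.0 × 0.4748) = √4.929 = 2.220 m/s.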